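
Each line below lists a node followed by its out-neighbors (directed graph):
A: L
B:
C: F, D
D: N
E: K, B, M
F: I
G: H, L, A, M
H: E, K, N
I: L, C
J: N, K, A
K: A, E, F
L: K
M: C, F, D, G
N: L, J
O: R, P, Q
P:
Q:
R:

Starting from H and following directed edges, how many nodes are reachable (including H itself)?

14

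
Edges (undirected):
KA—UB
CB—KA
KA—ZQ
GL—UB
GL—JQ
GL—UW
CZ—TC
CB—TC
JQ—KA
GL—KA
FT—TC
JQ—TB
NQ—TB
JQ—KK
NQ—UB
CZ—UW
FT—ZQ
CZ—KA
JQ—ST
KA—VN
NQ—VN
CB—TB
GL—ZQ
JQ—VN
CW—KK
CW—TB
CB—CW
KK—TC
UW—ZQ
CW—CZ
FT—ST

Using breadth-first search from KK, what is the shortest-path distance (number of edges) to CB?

2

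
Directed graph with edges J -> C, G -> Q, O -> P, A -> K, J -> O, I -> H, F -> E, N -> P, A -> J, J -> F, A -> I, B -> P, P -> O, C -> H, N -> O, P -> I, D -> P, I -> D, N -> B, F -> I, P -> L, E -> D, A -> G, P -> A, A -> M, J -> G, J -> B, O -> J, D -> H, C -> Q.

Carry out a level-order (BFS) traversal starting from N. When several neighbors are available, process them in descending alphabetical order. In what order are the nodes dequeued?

N P O B L I A J H D M K G F C Q E

Visit N; enqueue P, O, B → queue [P, O, B]
Visit P; enqueue L, I, A → queue [O, B, L, I, A]
Visit O; enqueue J → queue [B, L, I, A, J]
Visit B → queue [L, I, A, J]
Visit L → queue [I, A, J]
Visit I; enqueue H, D → queue [A, J, H, D]
Visit A; enqueue M, K, G → queue [J, H, D, M, K, G]
Visit J; enqueue F, C → queue [H, D, M, K, G, F, C]
Visit H → queue [D, M, K, G, F, C]
Visit D → queue [M, K, G, F, C]
Visit M → queue [K, G, F, C]
Visit K → queue [G, F, C]
Visit G; enqueue Q → queue [F, C, Q]
Visit F; enqueue E → queue [C, Q, E]
Visit C → queue [Q, E]
Visit Q → queue [E]
Visit E → queue []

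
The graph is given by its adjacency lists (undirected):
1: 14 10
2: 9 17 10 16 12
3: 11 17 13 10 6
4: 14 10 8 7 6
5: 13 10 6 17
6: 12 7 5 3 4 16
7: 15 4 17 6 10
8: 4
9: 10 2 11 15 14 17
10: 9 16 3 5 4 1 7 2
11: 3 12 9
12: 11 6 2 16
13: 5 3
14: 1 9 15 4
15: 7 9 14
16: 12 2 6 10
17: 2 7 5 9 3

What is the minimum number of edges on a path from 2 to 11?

2

Level 0: 2
Level 1: 9, 10, 12, 16, 17
Level 2: 1, 3, 4, 5, 6, 7, 11, 14, 15
Level 3: 8, 13
11 first appears at level 2.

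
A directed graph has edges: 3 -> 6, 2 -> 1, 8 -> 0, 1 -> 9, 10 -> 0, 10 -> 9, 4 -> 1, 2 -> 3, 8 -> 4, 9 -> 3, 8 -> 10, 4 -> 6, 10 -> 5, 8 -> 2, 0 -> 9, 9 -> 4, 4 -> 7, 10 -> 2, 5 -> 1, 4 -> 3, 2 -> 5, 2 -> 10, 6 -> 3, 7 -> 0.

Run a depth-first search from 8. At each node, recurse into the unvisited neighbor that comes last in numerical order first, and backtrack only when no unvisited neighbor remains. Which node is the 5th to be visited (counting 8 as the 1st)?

7

Visit 8
8 → 10
10 → 9
9 → 4
4 → 7
7 → 0
4 → 6
6 → 3
4 → 1
10 → 5
10 → 2

Visit order: 8, 10, 9, 4, 7, 0, 6, 3, 1, 5, 2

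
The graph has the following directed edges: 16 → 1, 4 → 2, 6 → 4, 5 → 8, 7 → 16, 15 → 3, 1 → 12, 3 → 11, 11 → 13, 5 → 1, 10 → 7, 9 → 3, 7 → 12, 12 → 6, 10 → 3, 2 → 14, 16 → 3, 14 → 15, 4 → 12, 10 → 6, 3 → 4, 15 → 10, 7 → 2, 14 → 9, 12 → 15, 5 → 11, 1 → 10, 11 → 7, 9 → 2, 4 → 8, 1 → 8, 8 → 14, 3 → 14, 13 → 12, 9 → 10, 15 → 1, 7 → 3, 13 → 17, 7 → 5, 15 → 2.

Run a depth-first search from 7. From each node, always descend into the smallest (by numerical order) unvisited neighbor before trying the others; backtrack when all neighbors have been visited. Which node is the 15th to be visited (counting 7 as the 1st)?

Visit 7
7 → 2
2 → 14
14 → 9
9 → 3
3 → 4
4 → 8
4 → 12
12 → 6
12 → 15
15 → 1
1 → 10
3 → 11
11 → 13
13 → 17
7 → 5
7 → 16

Visit order: 7, 2, 14, 9, 3, 4, 8, 12, 6, 15, 1, 10, 11, 13, 17, 5, 16

17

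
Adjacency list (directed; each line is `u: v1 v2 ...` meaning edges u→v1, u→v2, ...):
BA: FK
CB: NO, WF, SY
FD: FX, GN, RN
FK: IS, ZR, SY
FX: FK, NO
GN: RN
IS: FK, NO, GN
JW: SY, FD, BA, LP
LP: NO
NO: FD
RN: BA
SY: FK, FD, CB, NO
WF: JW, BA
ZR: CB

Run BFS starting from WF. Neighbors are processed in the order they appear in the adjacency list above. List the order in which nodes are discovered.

Visit WF; enqueue JW, BA → queue [JW, BA]
Visit JW; enqueue SY, FD, LP → queue [BA, SY, FD, LP]
Visit BA; enqueue FK → queue [SY, FD, LP, FK]
Visit SY; enqueue CB, NO → queue [FD, LP, FK, CB, NO]
Visit FD; enqueue FX, GN, RN → queue [LP, FK, CB, NO, FX, GN, RN]
Visit LP → queue [FK, CB, NO, FX, GN, RN]
Visit FK; enqueue IS, ZR → queue [CB, NO, FX, GN, RN, IS, ZR]
Visit CB → queue [NO, FX, GN, RN, IS, ZR]
Visit NO → queue [FX, GN, RN, IS, ZR]
Visit FX → queue [GN, RN, IS, ZR]
Visit GN → queue [RN, IS, ZR]
Visit RN → queue [IS, ZR]
Visit IS → queue [ZR]
Visit ZR → queue []

WF JW BA SY FD LP FK CB NO FX GN RN IS ZR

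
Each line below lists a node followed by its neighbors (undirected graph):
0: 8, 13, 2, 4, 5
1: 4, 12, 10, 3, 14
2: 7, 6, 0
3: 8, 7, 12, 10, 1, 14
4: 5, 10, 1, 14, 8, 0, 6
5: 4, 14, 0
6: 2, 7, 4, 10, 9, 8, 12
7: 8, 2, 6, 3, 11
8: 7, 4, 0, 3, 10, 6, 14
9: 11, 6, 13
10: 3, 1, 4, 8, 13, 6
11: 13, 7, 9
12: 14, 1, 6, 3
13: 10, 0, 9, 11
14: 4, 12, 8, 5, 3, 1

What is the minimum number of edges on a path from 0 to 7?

2

Level 0: 0
Level 1: 2, 4, 5, 8, 13
Level 2: 1, 3, 6, 7, 9, 10, 11, 14
Level 3: 12
7 first appears at level 2.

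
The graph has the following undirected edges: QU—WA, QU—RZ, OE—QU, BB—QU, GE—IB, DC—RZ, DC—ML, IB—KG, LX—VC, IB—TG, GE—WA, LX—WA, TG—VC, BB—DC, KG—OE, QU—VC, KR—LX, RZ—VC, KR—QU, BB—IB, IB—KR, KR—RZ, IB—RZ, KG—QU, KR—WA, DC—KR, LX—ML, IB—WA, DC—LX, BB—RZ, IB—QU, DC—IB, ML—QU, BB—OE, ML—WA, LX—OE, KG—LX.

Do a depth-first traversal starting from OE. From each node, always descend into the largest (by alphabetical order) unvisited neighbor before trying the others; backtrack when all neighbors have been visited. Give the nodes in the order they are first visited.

OE, QU, WA, ML, LX, VC, TG, IB, RZ, KR, DC, BB, KG, GE

Visit OE
OE → QU
QU → WA
WA → ML
ML → LX
LX → VC
VC → TG
TG → IB
IB → RZ
RZ → KR
KR → DC
DC → BB
IB → KG
IB → GE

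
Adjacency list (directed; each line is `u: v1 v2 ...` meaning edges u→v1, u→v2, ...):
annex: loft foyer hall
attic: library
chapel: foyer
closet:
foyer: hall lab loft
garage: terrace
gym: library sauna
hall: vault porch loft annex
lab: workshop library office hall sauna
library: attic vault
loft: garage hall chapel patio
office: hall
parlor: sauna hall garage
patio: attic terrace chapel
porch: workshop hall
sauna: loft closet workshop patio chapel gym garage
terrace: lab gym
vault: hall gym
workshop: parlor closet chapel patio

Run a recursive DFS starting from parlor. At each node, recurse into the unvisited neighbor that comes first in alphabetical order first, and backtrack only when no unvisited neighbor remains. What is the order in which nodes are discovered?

parlor, garage, terrace, gym, library, attic, vault, hall, annex, foyer, lab, office, sauna, chapel, closet, loft, patio, workshop, porch

Visit parlor
parlor → garage
garage → terrace
terrace → gym
gym → library
library → attic
library → vault
vault → hall
hall → annex
annex → foyer
foyer → lab
lab → office
lab → sauna
sauna → chapel
sauna → closet
sauna → loft
loft → patio
sauna → workshop
hall → porch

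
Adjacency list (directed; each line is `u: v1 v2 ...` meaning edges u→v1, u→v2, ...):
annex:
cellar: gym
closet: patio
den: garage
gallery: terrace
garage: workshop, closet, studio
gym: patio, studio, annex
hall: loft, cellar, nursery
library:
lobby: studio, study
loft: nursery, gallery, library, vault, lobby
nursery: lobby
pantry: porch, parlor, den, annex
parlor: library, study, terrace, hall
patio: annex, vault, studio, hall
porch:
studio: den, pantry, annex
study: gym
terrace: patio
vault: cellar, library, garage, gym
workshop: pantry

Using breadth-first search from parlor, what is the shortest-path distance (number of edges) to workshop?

5

Level 0: parlor
Level 1: hall, library, study, terrace
Level 2: cellar, gym, loft, nursery, patio
Level 3: annex, gallery, lobby, studio, vault
Level 4: den, garage, pantry
Level 5: closet, porch, workshop
workshop first appears at level 5.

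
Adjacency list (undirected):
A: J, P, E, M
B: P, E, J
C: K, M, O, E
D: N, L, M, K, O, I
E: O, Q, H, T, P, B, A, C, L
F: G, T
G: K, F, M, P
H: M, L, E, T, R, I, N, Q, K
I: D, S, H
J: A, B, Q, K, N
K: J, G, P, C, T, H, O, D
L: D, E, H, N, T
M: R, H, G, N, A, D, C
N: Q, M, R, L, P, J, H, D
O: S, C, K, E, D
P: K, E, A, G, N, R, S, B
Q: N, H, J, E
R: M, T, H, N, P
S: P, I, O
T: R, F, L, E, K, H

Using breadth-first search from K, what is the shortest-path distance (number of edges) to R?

Level 0: K
Level 1: C, D, G, H, J, O, P, T
Level 2: A, B, E, F, I, L, M, N, Q, R, S
R first appears at level 2.

2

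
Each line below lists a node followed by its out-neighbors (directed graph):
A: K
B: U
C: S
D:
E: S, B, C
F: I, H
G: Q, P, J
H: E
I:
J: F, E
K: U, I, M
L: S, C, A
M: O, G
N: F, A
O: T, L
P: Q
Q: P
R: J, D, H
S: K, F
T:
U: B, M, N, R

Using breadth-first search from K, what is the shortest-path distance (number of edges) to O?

Level 0: K
Level 1: I, M, U
Level 2: B, G, N, O, R
Level 3: A, D, F, H, J, L, P, Q, T
Level 4: C, E, S
O first appears at level 2.

2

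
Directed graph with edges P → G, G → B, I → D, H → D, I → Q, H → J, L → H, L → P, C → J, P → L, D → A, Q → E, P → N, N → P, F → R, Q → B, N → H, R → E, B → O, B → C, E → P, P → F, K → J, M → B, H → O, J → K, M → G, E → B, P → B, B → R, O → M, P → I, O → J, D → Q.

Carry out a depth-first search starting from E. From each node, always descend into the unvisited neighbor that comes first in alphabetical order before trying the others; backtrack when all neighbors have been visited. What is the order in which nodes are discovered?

E, B, C, J, K, O, M, G, R, P, F, I, D, A, Q, L, H, N

Visit E
E → B
B → C
C → J
J → K
B → O
O → M
M → G
B → R
E → P
P → F
P → I
I → D
D → A
D → Q
P → L
L → H
P → N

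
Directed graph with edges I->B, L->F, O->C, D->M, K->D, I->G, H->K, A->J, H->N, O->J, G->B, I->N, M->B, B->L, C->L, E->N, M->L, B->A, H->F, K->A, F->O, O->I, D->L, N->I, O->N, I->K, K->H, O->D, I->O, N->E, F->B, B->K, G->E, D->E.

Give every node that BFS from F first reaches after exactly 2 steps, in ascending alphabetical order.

A, C, D, I, J, K, L, N

Level 0: F
Level 1: B, O
Level 2: A, C, D, I, J, K, L, N
Level 3: E, G, H, M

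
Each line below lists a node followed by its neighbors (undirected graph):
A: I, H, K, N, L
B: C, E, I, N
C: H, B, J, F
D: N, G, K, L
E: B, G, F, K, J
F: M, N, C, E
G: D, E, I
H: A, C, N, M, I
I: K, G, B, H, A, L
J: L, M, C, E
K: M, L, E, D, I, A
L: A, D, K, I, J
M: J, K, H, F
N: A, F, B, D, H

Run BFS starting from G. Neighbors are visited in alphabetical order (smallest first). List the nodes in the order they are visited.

Visit G; enqueue D, E, I → queue [D, E, I]
Visit D; enqueue K, L, N → queue [E, I, K, L, N]
Visit E; enqueue B, F, J → queue [I, K, L, N, B, F, J]
Visit I; enqueue A, H → queue [K, L, N, B, F, J, A, H]
Visit K; enqueue M → queue [L, N, B, F, J, A, H, M]
Visit L → queue [N, B, F, J, A, H, M]
Visit N → queue [B, F, J, A, H, M]
Visit B; enqueue C → queue [F, J, A, H, M, C]
Visit F → queue [J, A, H, M, C]
Visit J → queue [A, H, M, C]
Visit A → queue [H, M, C]
Visit H → queue [M, C]
Visit M → queue [C]
Visit C → queue []

G → D → E → I → K → L → N → B → F → J → A → H → M → C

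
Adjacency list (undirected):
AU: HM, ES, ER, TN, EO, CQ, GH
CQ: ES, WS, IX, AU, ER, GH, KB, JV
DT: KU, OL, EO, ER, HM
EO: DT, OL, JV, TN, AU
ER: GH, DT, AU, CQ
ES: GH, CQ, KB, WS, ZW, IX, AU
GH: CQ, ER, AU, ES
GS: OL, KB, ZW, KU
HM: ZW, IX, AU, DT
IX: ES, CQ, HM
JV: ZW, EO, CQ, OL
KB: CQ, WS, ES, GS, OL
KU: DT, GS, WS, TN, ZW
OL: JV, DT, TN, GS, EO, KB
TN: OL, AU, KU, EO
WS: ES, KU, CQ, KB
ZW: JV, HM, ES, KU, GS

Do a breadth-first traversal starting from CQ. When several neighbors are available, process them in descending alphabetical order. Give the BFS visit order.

Visit CQ; enqueue WS, KB, JV, IX, GH, ES, ER, AU → queue [WS, KB, JV, IX, GH, ES, ER, AU]
Visit WS; enqueue KU → queue [KB, JV, IX, GH, ES, ER, AU, KU]
Visit KB; enqueue OL, GS → queue [JV, IX, GH, ES, ER, AU, KU, OL, GS]
Visit JV; enqueue ZW, EO → queue [IX, GH, ES, ER, AU, KU, OL, GS, ZW, EO]
Visit IX; enqueue HM → queue [GH, ES, ER, AU, KU, OL, GS, ZW, EO, HM]
Visit GH → queue [ES, ER, AU, KU, OL, GS, ZW, EO, HM]
Visit ES → queue [ER, AU, KU, OL, GS, ZW, EO, HM]
Visit ER; enqueue DT → queue [AU, KU, OL, GS, ZW, EO, HM, DT]
Visit AU; enqueue TN → queue [KU, OL, GS, ZW, EO, HM, DT, TN]
Visit KU → queue [OL, GS, ZW, EO, HM, DT, TN]
Visit OL → queue [GS, ZW, EO, HM, DT, TN]
Visit GS → queue [ZW, EO, HM, DT, TN]
Visit ZW → queue [EO, HM, DT, TN]
Visit EO → queue [HM, DT, TN]
Visit HM → queue [DT, TN]
Visit DT → queue [TN]
Visit TN → queue []

CQ -> WS -> KB -> JV -> IX -> GH -> ES -> ER -> AU -> KU -> OL -> GS -> ZW -> EO -> HM -> DT -> TN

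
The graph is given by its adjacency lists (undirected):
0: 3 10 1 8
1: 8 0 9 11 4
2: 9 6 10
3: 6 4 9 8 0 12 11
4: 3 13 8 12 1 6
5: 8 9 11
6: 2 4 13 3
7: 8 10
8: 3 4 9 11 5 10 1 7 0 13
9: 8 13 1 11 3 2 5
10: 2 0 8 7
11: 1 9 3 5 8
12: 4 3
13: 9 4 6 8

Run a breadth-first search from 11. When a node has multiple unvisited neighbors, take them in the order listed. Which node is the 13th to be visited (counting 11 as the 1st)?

Visit 11; enqueue 1, 9, 3, 5, 8 → queue [1, 9, 3, 5, 8]
Visit 1; enqueue 0, 4 → queue [9, 3, 5, 8, 0, 4]
Visit 9; enqueue 13, 2 → queue [3, 5, 8, 0, 4, 13, 2]
Visit 3; enqueue 6, 12 → queue [5, 8, 0, 4, 13, 2, 6, 12]
Visit 5 → queue [8, 0, 4, 13, 2, 6, 12]
Visit 8; enqueue 10, 7 → queue [0, 4, 13, 2, 6, 12, 10, 7]
Visit 0 → queue [4, 13, 2, 6, 12, 10, 7]
Visit 4 → queue [13, 2, 6, 12, 10, 7]
Visit 13 → queue [2, 6, 12, 10, 7]
Visit 2 → queue [6, 12, 10, 7]
Visit 6 → queue [12, 10, 7]
Visit 12 → queue [10, 7]
Visit 10 → queue [7]
Visit 7 → queue []

Visit order: 11, 1, 9, 3, 5, 8, 0, 4, 13, 2, 6, 12, 10, 7

10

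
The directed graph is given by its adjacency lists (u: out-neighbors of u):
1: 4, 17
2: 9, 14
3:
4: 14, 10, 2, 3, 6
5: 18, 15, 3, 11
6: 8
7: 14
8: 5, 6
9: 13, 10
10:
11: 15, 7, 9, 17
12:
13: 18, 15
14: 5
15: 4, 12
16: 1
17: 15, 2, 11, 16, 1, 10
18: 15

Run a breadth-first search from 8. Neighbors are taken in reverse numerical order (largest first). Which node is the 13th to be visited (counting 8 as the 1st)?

14

Visit 8; enqueue 6, 5 → queue [6, 5]
Visit 6 → queue [5]
Visit 5; enqueue 18, 15, 11, 3 → queue [18, 15, 11, 3]
Visit 18 → queue [15, 11, 3]
Visit 15; enqueue 12, 4 → queue [11, 3, 12, 4]
Visit 11; enqueue 17, 9, 7 → queue [3, 12, 4, 17, 9, 7]
Visit 3 → queue [12, 4, 17, 9, 7]
Visit 12 → queue [4, 17, 9, 7]
Visit 4; enqueue 14, 10, 2 → queue [17, 9, 7, 14, 10, 2]
Visit 17; enqueue 16, 1 → queue [9, 7, 14, 10, 2, 16, 1]
Visit 9; enqueue 13 → queue [7, 14, 10, 2, 16, 1, 13]
Visit 7 → queue [14, 10, 2, 16, 1, 13]
Visit 14 → queue [10, 2, 16, 1, 13]
Visit 10 → queue [2, 16, 1, 13]
Visit 2 → queue [16, 1, 13]
Visit 16 → queue [1, 13]
Visit 1 → queue [13]
Visit 13 → queue []

Visit order: 8, 6, 5, 18, 15, 11, 3, 12, 4, 17, 9, 7, 14, 10, 2, 16, 1, 13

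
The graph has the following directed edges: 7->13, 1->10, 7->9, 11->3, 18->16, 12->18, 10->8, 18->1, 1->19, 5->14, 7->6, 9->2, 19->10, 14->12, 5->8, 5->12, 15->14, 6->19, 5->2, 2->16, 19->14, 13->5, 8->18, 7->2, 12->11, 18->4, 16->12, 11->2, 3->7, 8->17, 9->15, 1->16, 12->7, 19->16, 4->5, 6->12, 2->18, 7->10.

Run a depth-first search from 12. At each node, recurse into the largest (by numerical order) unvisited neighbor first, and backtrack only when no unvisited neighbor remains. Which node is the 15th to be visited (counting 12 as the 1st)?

7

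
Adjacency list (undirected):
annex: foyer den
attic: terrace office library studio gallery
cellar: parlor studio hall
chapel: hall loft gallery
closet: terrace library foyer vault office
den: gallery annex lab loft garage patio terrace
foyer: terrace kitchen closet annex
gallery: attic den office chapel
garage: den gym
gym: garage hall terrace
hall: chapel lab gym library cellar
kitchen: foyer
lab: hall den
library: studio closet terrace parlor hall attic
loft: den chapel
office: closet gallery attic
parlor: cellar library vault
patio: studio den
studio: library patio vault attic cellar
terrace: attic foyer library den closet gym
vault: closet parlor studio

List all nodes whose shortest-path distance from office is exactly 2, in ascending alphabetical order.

chapel, den, foyer, library, studio, terrace, vault

Level 0: office
Level 1: attic, closet, gallery
Level 2: chapel, den, foyer, library, studio, terrace, vault
Level 3: annex, cellar, garage, gym, hall, kitchen, lab, loft, parlor, patio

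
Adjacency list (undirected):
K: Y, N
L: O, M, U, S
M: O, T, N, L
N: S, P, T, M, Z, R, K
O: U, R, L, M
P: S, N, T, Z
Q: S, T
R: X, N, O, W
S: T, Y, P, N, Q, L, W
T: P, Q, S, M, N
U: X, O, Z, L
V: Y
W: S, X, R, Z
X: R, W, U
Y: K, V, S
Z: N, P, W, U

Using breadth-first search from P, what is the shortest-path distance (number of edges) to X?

Level 0: P
Level 1: N, S, T, Z
Level 2: K, L, M, Q, R, U, W, Y
Level 3: O, V, X
X first appears at level 3.

3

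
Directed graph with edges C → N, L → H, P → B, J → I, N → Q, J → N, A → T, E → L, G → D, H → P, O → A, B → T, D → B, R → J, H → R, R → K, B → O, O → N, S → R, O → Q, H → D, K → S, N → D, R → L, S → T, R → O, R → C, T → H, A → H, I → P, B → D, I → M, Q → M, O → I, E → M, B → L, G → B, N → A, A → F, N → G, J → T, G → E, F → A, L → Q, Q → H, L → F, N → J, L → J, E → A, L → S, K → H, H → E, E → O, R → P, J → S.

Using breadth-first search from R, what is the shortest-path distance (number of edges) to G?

3

Level 0: R
Level 1: C, J, K, L, O, P
Level 2: A, B, F, H, I, N, Q, S, T
Level 3: D, E, G, M
G first appears at level 3.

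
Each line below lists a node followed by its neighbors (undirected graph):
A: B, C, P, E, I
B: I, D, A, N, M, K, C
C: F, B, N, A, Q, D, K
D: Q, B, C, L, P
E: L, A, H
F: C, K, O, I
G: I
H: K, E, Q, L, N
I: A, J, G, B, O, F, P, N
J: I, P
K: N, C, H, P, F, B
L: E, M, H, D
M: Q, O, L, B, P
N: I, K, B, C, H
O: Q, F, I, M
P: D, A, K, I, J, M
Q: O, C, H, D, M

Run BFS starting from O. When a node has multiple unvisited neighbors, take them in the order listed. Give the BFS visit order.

O → Q → F → I → M → C → H → D → K → A → J → G → B → P → N → L → E

Visit O; enqueue Q, F, I, M → queue [Q, F, I, M]
Visit Q; enqueue C, H, D → queue [F, I, M, C, H, D]
Visit F; enqueue K → queue [I, M, C, H, D, K]
Visit I; enqueue A, J, G, B, P, N → queue [M, C, H, D, K, A, J, G, B, P, N]
Visit M; enqueue L → queue [C, H, D, K, A, J, G, B, P, N, L]
Visit C → queue [H, D, K, A, J, G, B, P, N, L]
Visit H; enqueue E → queue [D, K, A, J, G, B, P, N, L, E]
Visit D → queue [K, A, J, G, B, P, N, L, E]
Visit K → queue [A, J, G, B, P, N, L, E]
Visit A → queue [J, G, B, P, N, L, E]
Visit J → queue [G, B, P, N, L, E]
Visit G → queue [B, P, N, L, E]
Visit B → queue [P, N, L, E]
Visit P → queue [N, L, E]
Visit N → queue [L, E]
Visit L → queue [E]
Visit E → queue []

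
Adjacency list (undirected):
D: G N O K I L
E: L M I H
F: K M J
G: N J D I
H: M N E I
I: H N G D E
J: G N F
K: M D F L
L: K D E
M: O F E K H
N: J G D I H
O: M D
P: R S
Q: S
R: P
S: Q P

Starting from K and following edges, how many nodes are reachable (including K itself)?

12

BFS from K visits: K, D, F, L, M, G, I, N, O, J, E, H
Reachable nodes: 12 of 16 total.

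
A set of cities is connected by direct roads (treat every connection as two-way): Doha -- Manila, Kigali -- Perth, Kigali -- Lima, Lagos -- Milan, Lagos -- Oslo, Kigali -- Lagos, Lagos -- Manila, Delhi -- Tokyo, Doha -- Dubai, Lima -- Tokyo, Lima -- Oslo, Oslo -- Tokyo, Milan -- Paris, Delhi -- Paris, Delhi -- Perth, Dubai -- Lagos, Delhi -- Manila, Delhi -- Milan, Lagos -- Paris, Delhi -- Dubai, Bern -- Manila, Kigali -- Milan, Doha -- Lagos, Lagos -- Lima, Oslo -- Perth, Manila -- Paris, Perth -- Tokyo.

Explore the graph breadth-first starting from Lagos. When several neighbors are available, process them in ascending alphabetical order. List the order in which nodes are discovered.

Visit Lagos; enqueue Doha, Dubai, Kigali, Lima, Manila, Milan, Oslo, Paris → queue [Doha, Dubai, Kigali, Lima, Manila, Milan, Oslo, Paris]
Visit Doha → queue [Dubai, Kigali, Lima, Manila, Milan, Oslo, Paris]
Visit Dubai; enqueue Delhi → queue [Kigali, Lima, Manila, Milan, Oslo, Paris, Delhi]
Visit Kigali; enqueue Perth → queue [Lima, Manila, Milan, Oslo, Paris, Delhi, Perth]
Visit Lima; enqueue Tokyo → queue [Manila, Milan, Oslo, Paris, Delhi, Perth, Tokyo]
Visit Manila; enqueue Bern → queue [Milan, Oslo, Paris, Delhi, Perth, Tokyo, Bern]
Visit Milan → queue [Oslo, Paris, Delhi, Perth, Tokyo, Bern]
Visit Oslo → queue [Paris, Delhi, Perth, Tokyo, Bern]
Visit Paris → queue [Delhi, Perth, Tokyo, Bern]
Visit Delhi → queue [Perth, Tokyo, Bern]
Visit Perth → queue [Tokyo, Bern]
Visit Tokyo → queue [Bern]
Visit Bern → queue []

Lagos → Doha → Dubai → Kigali → Lima → Manila → Milan → Oslo → Paris → Delhi → Perth → Tokyo → Bern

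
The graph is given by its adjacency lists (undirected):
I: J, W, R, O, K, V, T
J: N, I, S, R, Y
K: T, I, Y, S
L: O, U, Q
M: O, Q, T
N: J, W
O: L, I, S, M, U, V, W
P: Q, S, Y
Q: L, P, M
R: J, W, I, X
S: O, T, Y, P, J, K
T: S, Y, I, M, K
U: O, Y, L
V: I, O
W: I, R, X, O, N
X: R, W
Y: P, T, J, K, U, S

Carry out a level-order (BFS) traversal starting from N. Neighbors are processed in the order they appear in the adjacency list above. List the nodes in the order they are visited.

Visit N; enqueue J, W → queue [J, W]
Visit J; enqueue I, S, R, Y → queue [W, I, S, R, Y]
Visit W; enqueue X, O → queue [I, S, R, Y, X, O]
Visit I; enqueue K, V, T → queue [S, R, Y, X, O, K, V, T]
Visit S; enqueue P → queue [R, Y, X, O, K, V, T, P]
Visit R → queue [Y, X, O, K, V, T, P]
Visit Y; enqueue U → queue [X, O, K, V, T, P, U]
Visit X → queue [O, K, V, T, P, U]
Visit O; enqueue L, M → queue [K, V, T, P, U, L, M]
Visit K → queue [V, T, P, U, L, M]
Visit V → queue [T, P, U, L, M]
Visit T → queue [P, U, L, M]
Visit P; enqueue Q → queue [U, L, M, Q]
Visit U → queue [L, M, Q]
Visit L → queue [M, Q]
Visit M → queue [Q]
Visit Q → queue []

N, J, W, I, S, R, Y, X, O, K, V, T, P, U, L, M, Q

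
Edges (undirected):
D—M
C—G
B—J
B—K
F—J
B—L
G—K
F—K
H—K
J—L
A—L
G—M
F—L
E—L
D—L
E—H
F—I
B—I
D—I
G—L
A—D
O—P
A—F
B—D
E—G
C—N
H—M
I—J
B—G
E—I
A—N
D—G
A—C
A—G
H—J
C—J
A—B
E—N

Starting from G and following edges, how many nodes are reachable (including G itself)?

14

BFS from G visits: G, M, L, K, E, D, C, B, A, H, J, F, N, I
Reachable nodes: 14 of 16 total.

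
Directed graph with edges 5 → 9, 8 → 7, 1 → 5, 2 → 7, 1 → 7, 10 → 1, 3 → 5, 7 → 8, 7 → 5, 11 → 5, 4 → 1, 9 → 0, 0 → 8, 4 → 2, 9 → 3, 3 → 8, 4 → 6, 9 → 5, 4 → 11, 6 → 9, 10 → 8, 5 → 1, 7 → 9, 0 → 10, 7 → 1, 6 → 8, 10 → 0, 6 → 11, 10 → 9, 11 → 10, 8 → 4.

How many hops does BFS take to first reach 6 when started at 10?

3

Level 0: 10
Level 1: 0, 1, 8, 9
Level 2: 3, 4, 5, 7
Level 3: 2, 6, 11
6 first appears at level 3.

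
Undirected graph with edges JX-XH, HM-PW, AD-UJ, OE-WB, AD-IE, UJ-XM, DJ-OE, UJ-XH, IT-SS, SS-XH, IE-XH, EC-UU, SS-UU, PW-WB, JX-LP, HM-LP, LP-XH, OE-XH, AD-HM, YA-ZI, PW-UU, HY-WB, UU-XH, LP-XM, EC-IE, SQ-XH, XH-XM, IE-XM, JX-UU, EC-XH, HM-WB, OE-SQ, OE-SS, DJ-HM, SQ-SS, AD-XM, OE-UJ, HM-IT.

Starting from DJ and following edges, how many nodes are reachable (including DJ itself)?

BFS from DJ visits: DJ, HM, OE, AD, IT, LP, PW, WB, SQ, SS, UJ, XH, IE, XM, JX, UU, HY, EC
Reachable nodes: 18 of 20 total.

18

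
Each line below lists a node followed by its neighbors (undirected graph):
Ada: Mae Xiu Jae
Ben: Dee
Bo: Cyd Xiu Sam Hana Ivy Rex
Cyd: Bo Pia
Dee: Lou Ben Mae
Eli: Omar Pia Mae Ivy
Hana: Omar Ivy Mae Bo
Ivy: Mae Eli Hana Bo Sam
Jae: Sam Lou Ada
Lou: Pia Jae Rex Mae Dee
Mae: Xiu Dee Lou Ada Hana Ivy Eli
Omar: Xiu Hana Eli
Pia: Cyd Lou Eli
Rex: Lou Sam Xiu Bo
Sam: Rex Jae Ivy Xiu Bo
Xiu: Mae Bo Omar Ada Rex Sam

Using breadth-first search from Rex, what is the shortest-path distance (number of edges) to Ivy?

2

Level 0: Rex
Level 1: Bo, Lou, Sam, Xiu
Level 2: Ada, Cyd, Dee, Hana, Ivy, Jae, Mae, Omar, Pia
Level 3: Ben, Eli
Ivy first appears at level 2.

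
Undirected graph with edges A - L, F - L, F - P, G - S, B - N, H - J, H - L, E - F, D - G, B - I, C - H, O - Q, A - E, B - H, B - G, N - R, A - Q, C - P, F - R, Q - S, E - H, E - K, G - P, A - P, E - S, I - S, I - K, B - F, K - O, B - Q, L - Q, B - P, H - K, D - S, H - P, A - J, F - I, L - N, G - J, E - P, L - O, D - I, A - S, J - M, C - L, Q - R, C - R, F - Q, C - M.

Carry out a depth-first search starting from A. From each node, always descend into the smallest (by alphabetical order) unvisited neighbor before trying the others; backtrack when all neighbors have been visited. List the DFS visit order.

Visit A
A → E
E → F
F → B
B → G
G → D
D → I
I → K
K → H
H → C
C → L
L → N
N → R
R → Q
Q → O
Q → S
C → M
M → J
C → P

A -> E -> F -> B -> G -> D -> I -> K -> H -> C -> L -> N -> R -> Q -> O -> S -> M -> J -> P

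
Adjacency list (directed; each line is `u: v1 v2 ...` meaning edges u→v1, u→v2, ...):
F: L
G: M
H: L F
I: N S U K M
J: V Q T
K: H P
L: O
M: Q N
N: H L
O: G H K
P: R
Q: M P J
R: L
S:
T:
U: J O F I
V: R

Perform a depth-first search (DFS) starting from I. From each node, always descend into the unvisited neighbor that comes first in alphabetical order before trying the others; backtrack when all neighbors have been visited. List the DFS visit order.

Visit I
I → K
K → H
H → F
F → L
L → O
O → G
G → M
M → N
M → Q
Q → J
J → T
J → V
V → R
Q → P
I → S
I → U

I → K → H → F → L → O → G → M → N → Q → J → T → V → R → P → S → U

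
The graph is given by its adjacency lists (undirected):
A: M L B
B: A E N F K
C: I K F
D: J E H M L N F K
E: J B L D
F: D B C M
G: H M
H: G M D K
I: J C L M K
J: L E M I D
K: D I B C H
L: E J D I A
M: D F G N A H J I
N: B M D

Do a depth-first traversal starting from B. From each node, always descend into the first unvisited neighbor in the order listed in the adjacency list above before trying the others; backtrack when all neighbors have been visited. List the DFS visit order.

B, A, M, D, J, L, E, I, C, K, H, G, F, N

Visit B
B → A
A → M
M → D
D → J
J → L
L → E
L → I
I → C
C → K
K → H
H → G
C → F
D → N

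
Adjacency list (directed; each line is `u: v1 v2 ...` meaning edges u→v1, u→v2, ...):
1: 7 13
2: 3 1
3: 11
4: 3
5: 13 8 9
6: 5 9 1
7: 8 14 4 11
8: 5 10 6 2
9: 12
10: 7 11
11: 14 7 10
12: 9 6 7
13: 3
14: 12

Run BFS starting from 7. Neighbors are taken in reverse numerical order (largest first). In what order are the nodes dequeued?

Visit 7; enqueue 14, 11, 8, 4 → queue [14, 11, 8, 4]
Visit 14; enqueue 12 → queue [11, 8, 4, 12]
Visit 11; enqueue 10 → queue [8, 4, 12, 10]
Visit 8; enqueue 6, 5, 2 → queue [4, 12, 10, 6, 5, 2]
Visit 4; enqueue 3 → queue [12, 10, 6, 5, 2, 3]
Visit 12; enqueue 9 → queue [10, 6, 5, 2, 3, 9]
Visit 10 → queue [6, 5, 2, 3, 9]
Visit 6; enqueue 1 → queue [5, 2, 3, 9, 1]
Visit 5; enqueue 13 → queue [2, 3, 9, 1, 13]
Visit 2 → queue [3, 9, 1, 13]
Visit 3 → queue [9, 1, 13]
Visit 9 → queue [1, 13]
Visit 1 → queue [13]
Visit 13 → queue []

7 -> 14 -> 11 -> 8 -> 4 -> 12 -> 10 -> 6 -> 5 -> 2 -> 3 -> 9 -> 1 -> 13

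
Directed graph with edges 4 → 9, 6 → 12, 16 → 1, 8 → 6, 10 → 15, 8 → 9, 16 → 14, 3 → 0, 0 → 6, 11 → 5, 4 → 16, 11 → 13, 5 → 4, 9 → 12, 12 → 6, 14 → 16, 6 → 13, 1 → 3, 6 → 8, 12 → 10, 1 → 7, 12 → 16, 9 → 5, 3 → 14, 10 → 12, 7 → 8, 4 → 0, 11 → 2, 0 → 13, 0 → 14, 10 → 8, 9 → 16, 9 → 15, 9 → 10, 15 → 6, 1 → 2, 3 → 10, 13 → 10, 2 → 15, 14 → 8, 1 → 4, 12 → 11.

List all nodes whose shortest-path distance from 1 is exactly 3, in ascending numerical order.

5, 6, 12, 13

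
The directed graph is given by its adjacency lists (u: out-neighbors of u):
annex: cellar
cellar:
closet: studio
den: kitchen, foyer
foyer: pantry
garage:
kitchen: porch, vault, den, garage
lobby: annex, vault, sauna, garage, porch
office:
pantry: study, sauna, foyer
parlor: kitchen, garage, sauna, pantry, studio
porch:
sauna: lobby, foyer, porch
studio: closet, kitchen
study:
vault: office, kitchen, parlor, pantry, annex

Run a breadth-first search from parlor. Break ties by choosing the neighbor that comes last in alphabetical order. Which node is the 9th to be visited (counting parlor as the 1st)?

lobby

Visit parlor; enqueue studio, sauna, pantry, kitchen, garage → queue [studio, sauna, pantry, kitchen, garage]
Visit studio; enqueue closet → queue [sauna, pantry, kitchen, garage, closet]
Visit sauna; enqueue porch, lobby, foyer → queue [pantry, kitchen, garage, closet, porch, lobby, foyer]
Visit pantry; enqueue study → queue [kitchen, garage, closet, porch, lobby, foyer, study]
Visit kitchen; enqueue vault, den → queue [garage, closet, porch, lobby, foyer, study, vault, den]
Visit garage → queue [closet, porch, lobby, foyer, study, vault, den]
Visit closet → queue [porch, lobby, foyer, study, vault, den]
Visit porch → queue [lobby, foyer, study, vault, den]
Visit lobby; enqueue annex → queue [foyer, study, vault, den, annex]
Visit foyer → queue [study, vault, den, annex]
Visit study → queue [vault, den, annex]
Visit vault; enqueue office → queue [den, annex, office]
Visit den → queue [annex, office]
Visit annex; enqueue cellar → queue [office, cellar]
Visit office → queue [cellar]
Visit cellar → queue []

Visit order: parlor, studio, sauna, pantry, kitchen, garage, closet, porch, lobby, foyer, study, vault, den, annex, office, cellar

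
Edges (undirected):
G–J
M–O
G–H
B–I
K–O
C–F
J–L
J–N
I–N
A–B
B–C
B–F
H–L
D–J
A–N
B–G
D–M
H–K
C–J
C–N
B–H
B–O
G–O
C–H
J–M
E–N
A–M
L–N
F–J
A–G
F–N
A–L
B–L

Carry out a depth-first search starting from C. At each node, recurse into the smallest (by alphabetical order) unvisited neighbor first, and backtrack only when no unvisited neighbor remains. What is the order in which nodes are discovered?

Visit C
C → B
B → A
A → G
G → H
H → K
K → O
O → M
M → D
D → J
J → F
F → N
N → E
N → I
N → L

C, B, A, G, H, K, O, M, D, J, F, N, E, I, L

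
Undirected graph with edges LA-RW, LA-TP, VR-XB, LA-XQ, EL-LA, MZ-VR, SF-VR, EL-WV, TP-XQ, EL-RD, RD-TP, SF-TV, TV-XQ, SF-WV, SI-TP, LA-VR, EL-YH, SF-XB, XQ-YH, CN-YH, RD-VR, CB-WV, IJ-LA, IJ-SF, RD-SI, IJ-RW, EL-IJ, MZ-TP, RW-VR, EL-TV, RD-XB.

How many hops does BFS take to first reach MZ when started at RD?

Level 0: RD
Level 1: EL, SI, TP, VR, XB
Level 2: IJ, LA, MZ, RW, SF, TV, WV, XQ, YH
Level 3: CB, CN
MZ first appears at level 2.

2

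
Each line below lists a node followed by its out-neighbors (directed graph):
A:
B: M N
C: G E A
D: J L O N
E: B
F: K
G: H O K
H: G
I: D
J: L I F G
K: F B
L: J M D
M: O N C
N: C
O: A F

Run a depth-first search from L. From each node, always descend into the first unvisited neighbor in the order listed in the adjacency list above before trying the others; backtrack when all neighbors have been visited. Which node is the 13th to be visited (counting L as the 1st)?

Visit L
L → J
J → I
I → D
D → O
O → A
O → F
F → K
K → B
B → M
M → N
N → C
C → G
G → H
C → E

Visit order: L, J, I, D, O, A, F, K, B, M, N, C, G, H, E

G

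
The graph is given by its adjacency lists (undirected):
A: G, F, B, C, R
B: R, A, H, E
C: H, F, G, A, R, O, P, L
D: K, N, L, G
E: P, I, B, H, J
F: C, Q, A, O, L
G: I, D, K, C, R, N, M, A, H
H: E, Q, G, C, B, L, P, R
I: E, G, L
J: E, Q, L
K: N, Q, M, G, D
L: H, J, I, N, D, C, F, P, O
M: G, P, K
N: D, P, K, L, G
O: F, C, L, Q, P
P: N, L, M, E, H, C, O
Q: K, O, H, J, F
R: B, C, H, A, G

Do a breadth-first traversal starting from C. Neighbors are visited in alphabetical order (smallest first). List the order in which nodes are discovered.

C -> A -> F -> G -> H -> L -> O -> P -> R -> B -> Q -> D -> I -> K -> M -> N -> E -> J

Visit C; enqueue A, F, G, H, L, O, P, R → queue [A, F, G, H, L, O, P, R]
Visit A; enqueue B → queue [F, G, H, L, O, P, R, B]
Visit F; enqueue Q → queue [G, H, L, O, P, R, B, Q]
Visit G; enqueue D, I, K, M, N → queue [H, L, O, P, R, B, Q, D, I, K, M, N]
Visit H; enqueue E → queue [L, O, P, R, B, Q, D, I, K, M, N, E]
Visit L; enqueue J → queue [O, P, R, B, Q, D, I, K, M, N, E, J]
Visit O → queue [P, R, B, Q, D, I, K, M, N, E, J]
Visit P → queue [R, B, Q, D, I, K, M, N, E, J]
Visit R → queue [B, Q, D, I, K, M, N, E, J]
Visit B → queue [Q, D, I, K, M, N, E, J]
Visit Q → queue [D, I, K, M, N, E, J]
Visit D → queue [I, K, M, N, E, J]
Visit I → queue [K, M, N, E, J]
Visit K → queue [M, N, E, J]
Visit M → queue [N, E, J]
Visit N → queue [E, J]
Visit E → queue [J]
Visit J → queue []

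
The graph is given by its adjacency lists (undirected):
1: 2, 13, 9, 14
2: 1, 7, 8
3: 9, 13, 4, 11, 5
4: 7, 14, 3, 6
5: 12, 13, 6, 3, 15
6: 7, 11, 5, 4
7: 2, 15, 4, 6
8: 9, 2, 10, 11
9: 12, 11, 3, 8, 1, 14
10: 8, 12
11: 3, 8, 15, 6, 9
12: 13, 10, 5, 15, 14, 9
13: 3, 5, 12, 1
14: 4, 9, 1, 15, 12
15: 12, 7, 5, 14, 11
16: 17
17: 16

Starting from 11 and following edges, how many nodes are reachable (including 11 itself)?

BFS from 11 visits: 11, 15, 9, 8, 6, 3, 14, 12, 7, 5, 1, 10, 2, 4, 13
Reachable nodes: 15 of 17 total.

15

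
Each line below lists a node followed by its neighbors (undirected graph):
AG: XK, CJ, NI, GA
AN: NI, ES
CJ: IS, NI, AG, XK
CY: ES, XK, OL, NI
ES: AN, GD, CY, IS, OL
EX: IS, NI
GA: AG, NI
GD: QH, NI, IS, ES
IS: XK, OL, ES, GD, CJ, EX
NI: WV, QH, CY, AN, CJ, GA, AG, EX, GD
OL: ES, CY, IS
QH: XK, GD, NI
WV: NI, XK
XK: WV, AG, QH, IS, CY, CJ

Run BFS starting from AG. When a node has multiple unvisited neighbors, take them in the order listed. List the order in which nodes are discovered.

Visit AG; enqueue XK, CJ, NI, GA → queue [XK, CJ, NI, GA]
Visit XK; enqueue WV, QH, IS, CY → queue [CJ, NI, GA, WV, QH, IS, CY]
Visit CJ → queue [NI, GA, WV, QH, IS, CY]
Visit NI; enqueue AN, EX, GD → queue [GA, WV, QH, IS, CY, AN, EX, GD]
Visit GA → queue [WV, QH, IS, CY, AN, EX, GD]
Visit WV → queue [QH, IS, CY, AN, EX, GD]
Visit QH → queue [IS, CY, AN, EX, GD]
Visit IS; enqueue OL, ES → queue [CY, AN, EX, GD, OL, ES]
Visit CY → queue [AN, EX, GD, OL, ES]
Visit AN → queue [EX, GD, OL, ES]
Visit EX → queue [GD, OL, ES]
Visit GD → queue [OL, ES]
Visit OL → queue [ES]
Visit ES → queue []

AG, XK, CJ, NI, GA, WV, QH, IS, CY, AN, EX, GD, OL, ES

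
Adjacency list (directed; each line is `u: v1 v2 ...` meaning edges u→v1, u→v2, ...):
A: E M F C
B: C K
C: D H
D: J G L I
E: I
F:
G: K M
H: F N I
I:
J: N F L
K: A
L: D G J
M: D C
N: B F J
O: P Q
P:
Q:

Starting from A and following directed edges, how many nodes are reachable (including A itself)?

14

BFS from A visits: A, C, E, F, M, D, H, I, G, J, L, N, K, B
Reachable nodes: 14 of 17 total.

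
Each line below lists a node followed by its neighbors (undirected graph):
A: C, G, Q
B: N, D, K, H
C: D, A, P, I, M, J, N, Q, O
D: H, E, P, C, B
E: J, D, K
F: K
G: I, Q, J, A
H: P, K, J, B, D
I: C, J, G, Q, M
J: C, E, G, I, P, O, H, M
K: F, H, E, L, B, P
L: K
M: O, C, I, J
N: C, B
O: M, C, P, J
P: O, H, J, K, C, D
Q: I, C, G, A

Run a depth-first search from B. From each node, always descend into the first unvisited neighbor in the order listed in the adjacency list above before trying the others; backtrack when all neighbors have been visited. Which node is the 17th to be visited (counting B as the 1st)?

Visit B
B → N
N → C
C → D
D → H
H → P
P → O
O → M
M → I
I → J
J → E
E → K
K → F
K → L
J → G
G → Q
Q → A

Visit order: B, N, C, D, H, P, O, M, I, J, E, K, F, L, G, Q, A

A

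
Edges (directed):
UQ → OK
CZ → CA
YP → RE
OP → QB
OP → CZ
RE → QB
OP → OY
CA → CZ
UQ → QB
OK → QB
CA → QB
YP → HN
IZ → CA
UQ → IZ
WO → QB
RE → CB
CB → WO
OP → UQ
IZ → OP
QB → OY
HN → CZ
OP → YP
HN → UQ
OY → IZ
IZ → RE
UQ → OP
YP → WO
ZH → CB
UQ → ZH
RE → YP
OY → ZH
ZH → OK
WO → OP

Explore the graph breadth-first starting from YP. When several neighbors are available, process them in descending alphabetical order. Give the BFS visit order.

Visit YP; enqueue WO, RE, HN → queue [WO, RE, HN]
Visit WO; enqueue QB, OP → queue [RE, HN, QB, OP]
Visit RE; enqueue CB → queue [HN, QB, OP, CB]
Visit HN; enqueue UQ, CZ → queue [QB, OP, CB, UQ, CZ]
Visit QB; enqueue OY → queue [OP, CB, UQ, CZ, OY]
Visit OP → queue [CB, UQ, CZ, OY]
Visit CB → queue [UQ, CZ, OY]
Visit UQ; enqueue ZH, OK, IZ → queue [CZ, OY, ZH, OK, IZ]
Visit CZ; enqueue CA → queue [OY, ZH, OK, IZ, CA]
Visit OY → queue [ZH, OK, IZ, CA]
Visit ZH → queue [OK, IZ, CA]
Visit OK → queue [IZ, CA]
Visit IZ → queue [CA]
Visit CA → queue []

YP -> WO -> RE -> HN -> QB -> OP -> CB -> UQ -> CZ -> OY -> ZH -> OK -> IZ -> CA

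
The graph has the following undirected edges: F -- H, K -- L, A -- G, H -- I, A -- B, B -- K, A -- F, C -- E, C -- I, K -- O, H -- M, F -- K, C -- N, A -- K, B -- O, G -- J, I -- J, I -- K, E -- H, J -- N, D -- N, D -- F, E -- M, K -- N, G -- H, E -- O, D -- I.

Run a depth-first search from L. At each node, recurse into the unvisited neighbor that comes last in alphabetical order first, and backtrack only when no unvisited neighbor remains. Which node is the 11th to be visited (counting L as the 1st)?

F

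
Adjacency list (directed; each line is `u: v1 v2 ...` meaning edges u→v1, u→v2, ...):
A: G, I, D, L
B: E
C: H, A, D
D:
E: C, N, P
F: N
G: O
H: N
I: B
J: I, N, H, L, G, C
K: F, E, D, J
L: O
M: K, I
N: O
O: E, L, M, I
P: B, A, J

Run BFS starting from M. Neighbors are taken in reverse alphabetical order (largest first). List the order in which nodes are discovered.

M K I J F E D B N L H G C P O A

Visit M; enqueue K, I → queue [K, I]
Visit K; enqueue J, F, E, D → queue [I, J, F, E, D]
Visit I; enqueue B → queue [J, F, E, D, B]
Visit J; enqueue N, L, H, G, C → queue [F, E, D, B, N, L, H, G, C]
Visit F → queue [E, D, B, N, L, H, G, C]
Visit E; enqueue P → queue [D, B, N, L, H, G, C, P]
Visit D → queue [B, N, L, H, G, C, P]
Visit B → queue [N, L, H, G, C, P]
Visit N; enqueue O → queue [L, H, G, C, P, O]
Visit L → queue [H, G, C, P, O]
Visit H → queue [G, C, P, O]
Visit G → queue [C, P, O]
Visit C; enqueue A → queue [P, O, A]
Visit P → queue [O, A]
Visit O → queue [A]
Visit A → queue []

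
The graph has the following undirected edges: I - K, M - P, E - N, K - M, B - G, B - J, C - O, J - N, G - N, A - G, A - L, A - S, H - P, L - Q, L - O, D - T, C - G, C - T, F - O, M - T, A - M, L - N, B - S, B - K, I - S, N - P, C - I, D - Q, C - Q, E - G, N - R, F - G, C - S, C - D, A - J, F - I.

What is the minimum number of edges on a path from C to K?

2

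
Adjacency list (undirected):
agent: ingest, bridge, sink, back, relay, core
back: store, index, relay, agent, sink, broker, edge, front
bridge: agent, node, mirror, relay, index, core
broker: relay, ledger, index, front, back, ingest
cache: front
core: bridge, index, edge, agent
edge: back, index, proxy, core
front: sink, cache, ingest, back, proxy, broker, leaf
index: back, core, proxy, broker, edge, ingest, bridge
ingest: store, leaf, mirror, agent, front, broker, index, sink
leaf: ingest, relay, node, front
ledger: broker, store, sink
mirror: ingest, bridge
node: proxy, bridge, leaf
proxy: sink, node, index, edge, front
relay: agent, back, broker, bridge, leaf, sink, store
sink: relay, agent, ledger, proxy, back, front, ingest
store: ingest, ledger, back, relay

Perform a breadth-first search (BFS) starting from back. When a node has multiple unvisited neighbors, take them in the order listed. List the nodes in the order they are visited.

Visit back; enqueue store, index, relay, agent, sink, broker, edge, front → queue [store, index, relay, agent, sink, broker, edge, front]
Visit store; enqueue ingest, ledger → queue [index, relay, agent, sink, broker, edge, front, ingest, ledger]
Visit index; enqueue core, proxy, bridge → queue [relay, agent, sink, broker, edge, front, ingest, ledger, core, proxy, bridge]
Visit relay; enqueue leaf → queue [agent, sink, broker, edge, front, ingest, ledger, core, proxy, bridge, leaf]
Visit agent → queue [sink, broker, edge, front, ingest, ledger, core, proxy, bridge, leaf]
Visit sink → queue [broker, edge, front, ingest, ledger, core, proxy, bridge, leaf]
Visit broker → queue [edge, front, ingest, ledger, core, proxy, bridge, leaf]
Visit edge → queue [front, ingest, ledger, core, proxy, bridge, leaf]
Visit front; enqueue cache → queue [ingest, ledger, core, proxy, bridge, leaf, cache]
Visit ingest; enqueue mirror → queue [ledger, core, proxy, bridge, leaf, cache, mirror]
Visit ledger → queue [core, proxy, bridge, leaf, cache, mirror]
Visit core → queue [proxy, bridge, leaf, cache, mirror]
Visit proxy; enqueue node → queue [bridge, leaf, cache, mirror, node]
Visit bridge → queue [leaf, cache, mirror, node]
Visit leaf → queue [cache, mirror, node]
Visit cache → queue [mirror, node]
Visit mirror → queue [node]
Visit node → queue []

back, store, index, relay, agent, sink, broker, edge, front, ingest, ledger, core, proxy, bridge, leaf, cache, mirror, node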